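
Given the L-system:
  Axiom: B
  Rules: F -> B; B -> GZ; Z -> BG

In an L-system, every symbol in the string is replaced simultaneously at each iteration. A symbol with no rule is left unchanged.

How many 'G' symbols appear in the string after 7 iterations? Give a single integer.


Step 0: B  (0 'G')
Step 1: GZ  (1 'G')
Step 2: GBG  (2 'G')
Step 3: GGZG  (3 'G')
Step 4: GGBGG  (4 'G')
Step 5: GGGZGG  (5 'G')
Step 6: GGGBGGG  (6 'G')
Step 7: GGGGZGGG  (7 'G')

Answer: 7


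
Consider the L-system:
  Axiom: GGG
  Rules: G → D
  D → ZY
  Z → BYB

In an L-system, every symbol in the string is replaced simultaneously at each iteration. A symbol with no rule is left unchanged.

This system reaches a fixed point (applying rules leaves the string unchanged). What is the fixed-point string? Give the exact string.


Answer: BYBYBYBYBYBY

Derivation:
Step 0: GGG
Step 1: DDD
Step 2: ZYZYZY
Step 3: BYBYBYBYBYBY
Step 4: BYBYBYBYBYBY  (unchanged — fixed point at step 3)


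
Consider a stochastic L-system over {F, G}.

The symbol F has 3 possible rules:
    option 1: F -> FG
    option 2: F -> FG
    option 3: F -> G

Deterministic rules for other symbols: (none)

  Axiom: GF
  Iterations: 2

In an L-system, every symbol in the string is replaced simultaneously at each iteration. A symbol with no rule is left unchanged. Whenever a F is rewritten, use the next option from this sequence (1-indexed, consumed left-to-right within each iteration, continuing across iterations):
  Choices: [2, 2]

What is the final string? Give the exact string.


Answer: GFGG

Derivation:
Step 0: GF
Step 1: GFG  (used choices [2])
Step 2: GFGG  (used choices [2])


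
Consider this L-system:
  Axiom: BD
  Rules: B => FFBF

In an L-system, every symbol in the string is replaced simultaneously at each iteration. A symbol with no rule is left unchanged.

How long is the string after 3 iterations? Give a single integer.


Step 0: length = 2
Step 1: length = 5
Step 2: length = 8
Step 3: length = 11

Answer: 11


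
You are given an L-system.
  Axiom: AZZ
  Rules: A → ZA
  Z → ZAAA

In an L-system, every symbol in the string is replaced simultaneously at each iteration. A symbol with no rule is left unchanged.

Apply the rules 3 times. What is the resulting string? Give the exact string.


Answer: ZAAAZAZAZAZAAAZAZAAAZAZAZAZAAAZAZAAAZAZAAAZAZAAAZAZAZAZAAAZAZAAAZAZAAAZA

Derivation:
Step 0: AZZ
Step 1: ZAZAAAZAAA
Step 2: ZAAAZAZAAAZAZAZAZAAAZAZAZA
Step 3: ZAAAZAZAZAZAAAZAZAAAZAZAZAZAAAZAZAAAZAZAAAZAZAAAZAZAZAZAAAZAZAAAZAZAAAZA


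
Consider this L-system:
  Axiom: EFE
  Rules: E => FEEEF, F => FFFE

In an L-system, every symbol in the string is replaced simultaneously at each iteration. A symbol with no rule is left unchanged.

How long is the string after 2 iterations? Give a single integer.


Step 0: length = 3
Step 1: length = 14
Step 2: length = 63

Answer: 63


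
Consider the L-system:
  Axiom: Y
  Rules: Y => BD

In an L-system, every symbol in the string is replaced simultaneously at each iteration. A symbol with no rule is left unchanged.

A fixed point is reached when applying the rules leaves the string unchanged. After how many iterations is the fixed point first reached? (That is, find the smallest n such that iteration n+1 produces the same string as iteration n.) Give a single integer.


Step 0: Y
Step 1: BD
Step 2: BD  (unchanged — fixed point at step 1)

Answer: 1


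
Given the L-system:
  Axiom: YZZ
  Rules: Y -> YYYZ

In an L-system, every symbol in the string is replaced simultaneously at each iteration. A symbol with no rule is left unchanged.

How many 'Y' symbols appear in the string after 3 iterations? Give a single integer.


Step 0: YZZ  (1 'Y')
Step 1: YYYZZZ  (3 'Y')
Step 2: YYYZYYYZYYYZZZZ  (9 'Y')
Step 3: YYYZYYYZYYYZZYYYZYYYZYYYZZYYYZYYYZYYYZZZZZ  (27 'Y')

Answer: 27


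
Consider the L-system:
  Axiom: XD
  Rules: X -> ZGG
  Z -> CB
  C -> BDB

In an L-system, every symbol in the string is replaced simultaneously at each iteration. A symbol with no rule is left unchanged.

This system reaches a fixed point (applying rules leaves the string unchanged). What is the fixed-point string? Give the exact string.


Answer: BDBBGGD

Derivation:
Step 0: XD
Step 1: ZGGD
Step 2: CBGGD
Step 3: BDBBGGD
Step 4: BDBBGGD  (unchanged — fixed point at step 3)


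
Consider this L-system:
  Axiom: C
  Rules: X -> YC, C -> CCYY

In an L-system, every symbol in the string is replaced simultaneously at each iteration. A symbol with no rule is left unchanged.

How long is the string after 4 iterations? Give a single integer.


Answer: 46

Derivation:
Step 0: length = 1
Step 1: length = 4
Step 2: length = 10
Step 3: length = 22
Step 4: length = 46


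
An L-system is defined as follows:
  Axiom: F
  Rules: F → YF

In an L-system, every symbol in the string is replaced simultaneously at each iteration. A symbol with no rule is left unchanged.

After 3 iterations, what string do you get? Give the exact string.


Answer: YYYF

Derivation:
Step 0: F
Step 1: YF
Step 2: YYF
Step 3: YYYF


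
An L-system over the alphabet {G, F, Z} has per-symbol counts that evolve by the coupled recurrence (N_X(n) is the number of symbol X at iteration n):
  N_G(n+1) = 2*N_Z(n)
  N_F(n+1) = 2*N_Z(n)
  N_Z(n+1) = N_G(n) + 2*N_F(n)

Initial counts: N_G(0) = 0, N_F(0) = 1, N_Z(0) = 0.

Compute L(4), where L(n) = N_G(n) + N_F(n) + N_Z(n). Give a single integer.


Step 0: N_G=0, N_F=1, N_Z=0, L=1
Step 1: N_G=0, N_F=0, N_Z=2, L=2
Step 2: N_G=4, N_F=4, N_Z=0, L=8
Step 3: N_G=0, N_F=0, N_Z=12, L=12
Step 4: N_G=24, N_F=24, N_Z=0, L=48

Answer: 48


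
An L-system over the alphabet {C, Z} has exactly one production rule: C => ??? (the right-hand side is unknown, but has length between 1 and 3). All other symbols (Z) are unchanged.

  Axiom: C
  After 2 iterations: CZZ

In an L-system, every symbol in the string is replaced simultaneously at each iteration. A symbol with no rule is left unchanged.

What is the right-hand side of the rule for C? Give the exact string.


Answer: CZ

Derivation:
Trying C => CZ:
  Step 0: C
  Step 1: CZ
  Step 2: CZZ
Matches the given result.


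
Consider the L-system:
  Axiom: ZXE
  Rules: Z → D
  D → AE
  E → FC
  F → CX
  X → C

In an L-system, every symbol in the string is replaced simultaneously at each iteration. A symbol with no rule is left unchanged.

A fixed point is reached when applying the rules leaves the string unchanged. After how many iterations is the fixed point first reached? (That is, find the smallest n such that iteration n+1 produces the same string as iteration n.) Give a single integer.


Step 0: ZXE
Step 1: DCFC
Step 2: AECCXC
Step 3: AFCCCCC
Step 4: ACXCCCCC
Step 5: ACCCCCCC
Step 6: ACCCCCCC  (unchanged — fixed point at step 5)

Answer: 5


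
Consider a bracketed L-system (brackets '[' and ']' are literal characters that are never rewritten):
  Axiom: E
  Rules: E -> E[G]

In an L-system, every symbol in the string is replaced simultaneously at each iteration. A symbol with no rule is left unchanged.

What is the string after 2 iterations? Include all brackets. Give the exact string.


Step 0: E
Step 1: E[G]
Step 2: E[G][G]

Answer: E[G][G]


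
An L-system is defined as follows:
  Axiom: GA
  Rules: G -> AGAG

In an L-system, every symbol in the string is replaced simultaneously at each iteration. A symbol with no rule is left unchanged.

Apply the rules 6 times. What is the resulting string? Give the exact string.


Answer: AAAAAAGAGAAGAGAAAGAGAAGAGAAAAGAGAAGAGAAAGAGAAGAGAAAAAGAGAAGAGAAAGAGAAGAGAAAAGAGAAGAGAAAGAGAAGAGAAAAAAGAGAAGAGAAAGAGAAGAGAAAAGAGAAGAGAAAGAGAAGAGAAAAAGAGAAGAGAAAGAGAAGAGAAAAGAGAAGAGAAAGAGAAGAGA

Derivation:
Step 0: GA
Step 1: AGAGA
Step 2: AAGAGAAGAGA
Step 3: AAAGAGAAGAGAAAGAGAAGAGA
Step 4: AAAAGAGAAGAGAAAGAGAAGAGAAAAGAGAAGAGAAAGAGAAGAGA
Step 5: AAAAAGAGAAGAGAAAGAGAAGAGAAAAGAGAAGAGAAAGAGAAGAGAAAAAGAGAAGAGAAAGAGAAGAGAAAAGAGAAGAGAAAGAGAAGAGA
Step 6: AAAAAAGAGAAGAGAAAGAGAAGAGAAAAGAGAAGAGAAAGAGAAGAGAAAAAGAGAAGAGAAAGAGAAGAGAAAAGAGAAGAGAAAGAGAAGAGAAAAAAGAGAAGAGAAAGAGAAGAGAAAAGAGAAGAGAAAGAGAAGAGAAAAAGAGAAGAGAAAGAGAAGAGAAAAGAGAAGAGAAAGAGAAGAGA


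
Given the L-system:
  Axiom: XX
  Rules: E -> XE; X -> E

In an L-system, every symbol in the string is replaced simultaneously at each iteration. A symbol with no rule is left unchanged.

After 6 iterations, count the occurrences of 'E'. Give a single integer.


Step 0: XX  (0 'E')
Step 1: EE  (2 'E')
Step 2: XEXE  (2 'E')
Step 3: EXEEXE  (4 'E')
Step 4: XEEXEXEEXE  (6 'E')
Step 5: EXEXEEXEEXEXEEXE  (10 'E')
Step 6: XEEXEEXEXEEXEXEEXEEXEXEEXE  (16 'E')

Answer: 16


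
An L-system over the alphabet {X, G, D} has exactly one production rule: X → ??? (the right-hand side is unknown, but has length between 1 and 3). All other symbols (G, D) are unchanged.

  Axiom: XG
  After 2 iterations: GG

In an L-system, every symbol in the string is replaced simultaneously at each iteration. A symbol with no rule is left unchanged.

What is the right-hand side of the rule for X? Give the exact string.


Trying X → G:
  Step 0: XG
  Step 1: GG
  Step 2: GG
Matches the given result.

Answer: G


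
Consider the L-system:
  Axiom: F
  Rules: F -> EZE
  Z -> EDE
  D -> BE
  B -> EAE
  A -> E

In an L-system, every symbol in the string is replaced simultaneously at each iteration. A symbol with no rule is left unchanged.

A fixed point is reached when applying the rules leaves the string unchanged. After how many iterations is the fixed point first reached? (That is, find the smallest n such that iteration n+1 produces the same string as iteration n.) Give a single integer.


Answer: 5

Derivation:
Step 0: F
Step 1: EZE
Step 2: EEDEE
Step 3: EEBEEE
Step 4: EEEAEEEE
Step 5: EEEEEEEE
Step 6: EEEEEEEE  (unchanged — fixed point at step 5)


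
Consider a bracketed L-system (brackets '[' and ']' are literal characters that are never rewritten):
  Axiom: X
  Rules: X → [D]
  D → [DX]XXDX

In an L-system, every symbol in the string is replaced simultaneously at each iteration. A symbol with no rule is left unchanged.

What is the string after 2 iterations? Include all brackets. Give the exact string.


Step 0: X
Step 1: [D]
Step 2: [[DX]XXDX]

Answer: [[DX]XXDX]


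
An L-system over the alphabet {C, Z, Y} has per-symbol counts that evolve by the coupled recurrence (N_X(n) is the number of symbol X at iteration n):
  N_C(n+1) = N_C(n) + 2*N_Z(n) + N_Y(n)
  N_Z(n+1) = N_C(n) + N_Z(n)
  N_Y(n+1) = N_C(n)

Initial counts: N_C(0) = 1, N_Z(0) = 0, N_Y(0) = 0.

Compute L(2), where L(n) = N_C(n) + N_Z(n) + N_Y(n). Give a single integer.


Answer: 7

Derivation:
Step 0: N_C=1, N_Z=0, N_Y=0, L=1
Step 1: N_C=1, N_Z=1, N_Y=1, L=3
Step 2: N_C=4, N_Z=2, N_Y=1, L=7


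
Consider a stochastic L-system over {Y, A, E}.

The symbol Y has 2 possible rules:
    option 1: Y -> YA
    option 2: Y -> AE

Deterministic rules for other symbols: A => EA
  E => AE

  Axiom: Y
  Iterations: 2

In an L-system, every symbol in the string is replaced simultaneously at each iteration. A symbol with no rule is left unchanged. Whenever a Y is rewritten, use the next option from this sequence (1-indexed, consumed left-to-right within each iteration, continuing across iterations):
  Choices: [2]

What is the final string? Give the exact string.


Answer: EAAE

Derivation:
Step 0: Y
Step 1: AE  (used choices [2])
Step 2: EAAE  (used choices [])


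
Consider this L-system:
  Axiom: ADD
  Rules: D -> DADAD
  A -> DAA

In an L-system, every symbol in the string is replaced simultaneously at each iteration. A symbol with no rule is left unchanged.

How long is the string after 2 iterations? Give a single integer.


Step 0: length = 3
Step 1: length = 13
Step 2: length = 53

Answer: 53


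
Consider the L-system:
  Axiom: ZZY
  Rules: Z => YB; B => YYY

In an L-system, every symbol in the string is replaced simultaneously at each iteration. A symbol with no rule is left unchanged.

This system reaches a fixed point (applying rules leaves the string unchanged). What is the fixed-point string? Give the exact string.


Step 0: ZZY
Step 1: YBYBY
Step 2: YYYYYYYYY
Step 3: YYYYYYYYY  (unchanged — fixed point at step 2)

Answer: YYYYYYYYY


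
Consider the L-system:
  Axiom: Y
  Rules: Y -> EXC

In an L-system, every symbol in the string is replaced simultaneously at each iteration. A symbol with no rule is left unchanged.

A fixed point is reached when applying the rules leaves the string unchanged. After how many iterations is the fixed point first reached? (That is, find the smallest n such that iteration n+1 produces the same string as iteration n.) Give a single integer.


Answer: 1

Derivation:
Step 0: Y
Step 1: EXC
Step 2: EXC  (unchanged — fixed point at step 1)


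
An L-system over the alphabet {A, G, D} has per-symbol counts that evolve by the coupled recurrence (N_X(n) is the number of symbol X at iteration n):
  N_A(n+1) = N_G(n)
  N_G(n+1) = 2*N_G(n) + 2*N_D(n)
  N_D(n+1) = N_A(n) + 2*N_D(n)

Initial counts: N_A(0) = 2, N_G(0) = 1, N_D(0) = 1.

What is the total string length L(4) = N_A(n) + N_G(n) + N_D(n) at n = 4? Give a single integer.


Step 0: N_A=2, N_G=1, N_D=1, L=4
Step 1: N_A=1, N_G=4, N_D=4, L=9
Step 2: N_A=4, N_G=16, N_D=9, L=29
Step 3: N_A=16, N_G=50, N_D=22, L=88
Step 4: N_A=50, N_G=144, N_D=60, L=254

Answer: 254


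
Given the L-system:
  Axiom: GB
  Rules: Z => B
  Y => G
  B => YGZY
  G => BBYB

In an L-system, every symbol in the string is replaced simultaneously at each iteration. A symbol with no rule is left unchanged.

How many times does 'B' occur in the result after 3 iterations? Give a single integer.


Answer: 21

Derivation:
Step 0: GB  (1 'B')
Step 1: BBYBYGZY  (3 'B')
Step 2: YGZYYGZYGYGZYGBBYBBG  (4 'B')
Step 3: GBBYBBGGBBYBBGBBYBGBBYBBGBBYBYGZYYGZYGYGZYYGZYBBYB  (21 'B')


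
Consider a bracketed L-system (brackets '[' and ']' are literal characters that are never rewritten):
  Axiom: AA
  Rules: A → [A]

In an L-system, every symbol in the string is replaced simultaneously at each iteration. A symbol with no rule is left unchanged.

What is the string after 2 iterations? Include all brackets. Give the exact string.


Step 0: AA
Step 1: [A][A]
Step 2: [[A]][[A]]

Answer: [[A]][[A]]


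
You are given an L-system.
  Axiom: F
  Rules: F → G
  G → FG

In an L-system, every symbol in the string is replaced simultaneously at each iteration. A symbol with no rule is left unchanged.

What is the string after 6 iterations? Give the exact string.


Step 0: F
Step 1: G
Step 2: FG
Step 3: GFG
Step 4: FGGFG
Step 5: GFGFGGFG
Step 6: FGGFGGFGFGGFG

Answer: FGGFGGFGFGGFG


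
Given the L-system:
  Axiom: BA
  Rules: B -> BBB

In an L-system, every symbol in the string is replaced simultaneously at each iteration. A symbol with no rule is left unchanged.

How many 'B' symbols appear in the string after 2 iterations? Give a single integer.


Answer: 9

Derivation:
Step 0: BA  (1 'B')
Step 1: BBBA  (3 'B')
Step 2: BBBBBBBBBA  (9 'B')


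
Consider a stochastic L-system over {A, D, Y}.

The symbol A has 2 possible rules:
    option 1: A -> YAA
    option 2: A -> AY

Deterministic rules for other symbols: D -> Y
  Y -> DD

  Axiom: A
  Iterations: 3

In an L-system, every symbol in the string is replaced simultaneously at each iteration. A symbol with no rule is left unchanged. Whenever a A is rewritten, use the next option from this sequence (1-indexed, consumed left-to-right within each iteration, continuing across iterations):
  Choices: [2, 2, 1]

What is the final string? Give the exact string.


Answer: YAADDYY

Derivation:
Step 0: A
Step 1: AY  (used choices [2])
Step 2: AYDD  (used choices [2])
Step 3: YAADDYY  (used choices [1])


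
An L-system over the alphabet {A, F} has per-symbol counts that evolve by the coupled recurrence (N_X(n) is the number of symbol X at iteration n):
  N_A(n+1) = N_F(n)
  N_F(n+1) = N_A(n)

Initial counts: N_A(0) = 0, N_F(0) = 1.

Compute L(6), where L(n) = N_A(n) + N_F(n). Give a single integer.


Step 0: N_A=0, N_F=1, L=1
Step 1: N_A=1, N_F=0, L=1
Step 2: N_A=0, N_F=1, L=1
Step 3: N_A=1, N_F=0, L=1
Step 4: N_A=0, N_F=1, L=1
Step 5: N_A=1, N_F=0, L=1
Step 6: N_A=0, N_F=1, L=1

Answer: 1


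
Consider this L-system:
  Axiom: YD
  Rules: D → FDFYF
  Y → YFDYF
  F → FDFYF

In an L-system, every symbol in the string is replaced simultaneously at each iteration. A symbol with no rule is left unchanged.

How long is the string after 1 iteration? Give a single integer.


Answer: 10

Derivation:
Step 0: length = 2
Step 1: length = 10


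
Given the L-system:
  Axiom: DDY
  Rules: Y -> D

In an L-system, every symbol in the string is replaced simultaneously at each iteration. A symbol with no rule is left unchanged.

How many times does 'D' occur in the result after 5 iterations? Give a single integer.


Step 0: DDY  (2 'D')
Step 1: DDD  (3 'D')
Step 2: DDD  (3 'D')
Step 3: DDD  (3 'D')
Step 4: DDD  (3 'D')
Step 5: DDD  (3 'D')

Answer: 3


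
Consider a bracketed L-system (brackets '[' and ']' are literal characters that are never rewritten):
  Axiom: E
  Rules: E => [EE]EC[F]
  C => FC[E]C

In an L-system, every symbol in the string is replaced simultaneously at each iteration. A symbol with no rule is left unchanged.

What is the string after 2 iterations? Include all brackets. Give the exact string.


Answer: [[EE]EC[F][EE]EC[F]][EE]EC[F]FC[E]C[F]

Derivation:
Step 0: E
Step 1: [EE]EC[F]
Step 2: [[EE]EC[F][EE]EC[F]][EE]EC[F]FC[E]C[F]


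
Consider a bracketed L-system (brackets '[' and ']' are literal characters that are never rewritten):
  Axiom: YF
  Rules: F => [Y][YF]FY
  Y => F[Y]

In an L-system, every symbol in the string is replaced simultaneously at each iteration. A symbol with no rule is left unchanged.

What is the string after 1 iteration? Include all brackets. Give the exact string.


Step 0: YF
Step 1: F[Y][Y][YF]FY

Answer: F[Y][Y][YF]FY


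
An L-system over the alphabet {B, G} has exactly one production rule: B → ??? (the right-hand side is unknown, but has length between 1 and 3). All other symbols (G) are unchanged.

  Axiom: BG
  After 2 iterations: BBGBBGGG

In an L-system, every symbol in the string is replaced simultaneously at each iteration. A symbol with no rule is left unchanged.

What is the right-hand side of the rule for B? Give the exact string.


Answer: BBG

Derivation:
Trying B → BBG:
  Step 0: BG
  Step 1: BBGG
  Step 2: BBGBBGGG
Matches the given result.


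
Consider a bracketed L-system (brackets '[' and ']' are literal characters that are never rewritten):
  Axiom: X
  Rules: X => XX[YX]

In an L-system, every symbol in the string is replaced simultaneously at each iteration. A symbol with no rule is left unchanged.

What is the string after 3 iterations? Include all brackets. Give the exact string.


Step 0: X
Step 1: XX[YX]
Step 2: XX[YX]XX[YX][YXX[YX]]
Step 3: XX[YX]XX[YX][YXX[YX]]XX[YX]XX[YX][YXX[YX]][YXX[YX]XX[YX][YXX[YX]]]

Answer: XX[YX]XX[YX][YXX[YX]]XX[YX]XX[YX][YXX[YX]][YXX[YX]XX[YX][YXX[YX]]]


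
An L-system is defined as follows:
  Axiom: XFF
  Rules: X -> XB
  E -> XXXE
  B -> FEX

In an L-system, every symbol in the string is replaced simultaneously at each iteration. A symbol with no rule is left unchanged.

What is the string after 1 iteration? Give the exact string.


Step 0: XFF
Step 1: XBFF

Answer: XBFF


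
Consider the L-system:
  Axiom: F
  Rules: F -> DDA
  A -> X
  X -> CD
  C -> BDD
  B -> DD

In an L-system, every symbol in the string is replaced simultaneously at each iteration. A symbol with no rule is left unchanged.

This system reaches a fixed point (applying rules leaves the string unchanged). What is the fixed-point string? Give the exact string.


Answer: DDDDDDD

Derivation:
Step 0: F
Step 1: DDA
Step 2: DDX
Step 3: DDCD
Step 4: DDBDDD
Step 5: DDDDDDD
Step 6: DDDDDDD  (unchanged — fixed point at step 5)


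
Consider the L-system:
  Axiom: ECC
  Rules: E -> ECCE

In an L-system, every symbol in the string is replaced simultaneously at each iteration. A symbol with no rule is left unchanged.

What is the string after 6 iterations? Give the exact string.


Answer: ECCECCECCECCECCECCECCECCECCECCECCECCECCECCECCECCECCECCECCECCECCECCECCECCECCECCECCECCECCECCECCECCECCECCECCECCECCECCECCECCECCECCECCECCECCECCECCECCECCECCECCECCECCECCECCECCECCECCECCECCECCECCECCECC

Derivation:
Step 0: ECC
Step 1: ECCECC
Step 2: ECCECCECCECC
Step 3: ECCECCECCECCECCECCECCECC
Step 4: ECCECCECCECCECCECCECCECCECCECCECCECCECCECCECCECC
Step 5: ECCECCECCECCECCECCECCECCECCECCECCECCECCECCECCECCECCECCECCECCECCECCECCECCECCECCECCECCECCECCECCECC
Step 6: ECCECCECCECCECCECCECCECCECCECCECCECCECCECCECCECCECCECCECCECCECCECCECCECCECCECCECCECCECCECCECCECCECCECCECCECCECCECCECCECCECCECCECCECCECCECCECCECCECCECCECCECCECCECCECCECCECCECCECCECCECCECCECCECC


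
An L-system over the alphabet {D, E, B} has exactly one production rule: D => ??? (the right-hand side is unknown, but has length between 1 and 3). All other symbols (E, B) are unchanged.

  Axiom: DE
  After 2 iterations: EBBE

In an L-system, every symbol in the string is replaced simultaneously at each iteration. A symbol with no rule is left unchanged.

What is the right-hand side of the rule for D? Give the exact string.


Trying D => EBB:
  Step 0: DE
  Step 1: EBBE
  Step 2: EBBE
Matches the given result.

Answer: EBB


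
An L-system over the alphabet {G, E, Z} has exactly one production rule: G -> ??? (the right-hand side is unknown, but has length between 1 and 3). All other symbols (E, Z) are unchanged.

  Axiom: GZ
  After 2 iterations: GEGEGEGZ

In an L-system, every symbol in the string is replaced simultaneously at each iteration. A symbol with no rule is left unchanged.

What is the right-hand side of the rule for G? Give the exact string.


Trying G -> GEG:
  Step 0: GZ
  Step 1: GEGZ
  Step 2: GEGEGEGZ
Matches the given result.

Answer: GEG


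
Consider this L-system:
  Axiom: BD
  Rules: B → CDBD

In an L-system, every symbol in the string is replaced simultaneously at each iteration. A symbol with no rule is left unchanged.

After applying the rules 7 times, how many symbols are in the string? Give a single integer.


Answer: 23

Derivation:
Step 0: length = 2
Step 1: length = 5
Step 2: length = 8
Step 3: length = 11
Step 4: length = 14
Step 5: length = 17
Step 6: length = 20
Step 7: length = 23


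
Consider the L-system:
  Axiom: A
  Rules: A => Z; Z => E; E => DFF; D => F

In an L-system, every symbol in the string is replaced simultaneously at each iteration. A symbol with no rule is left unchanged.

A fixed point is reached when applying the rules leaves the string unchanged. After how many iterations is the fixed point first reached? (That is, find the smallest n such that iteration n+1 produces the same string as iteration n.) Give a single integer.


Answer: 4

Derivation:
Step 0: A
Step 1: Z
Step 2: E
Step 3: DFF
Step 4: FFF
Step 5: FFF  (unchanged — fixed point at step 4)


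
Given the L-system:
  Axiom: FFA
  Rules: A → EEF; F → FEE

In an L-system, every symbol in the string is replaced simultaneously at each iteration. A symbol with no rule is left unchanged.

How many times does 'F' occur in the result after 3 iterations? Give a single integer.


Answer: 3

Derivation:
Step 0: FFA  (2 'F')
Step 1: FEEFEEEEF  (3 'F')
Step 2: FEEEEFEEEEEEFEE  (3 'F')
Step 3: FEEEEEEFEEEEEEEEFEEEE  (3 'F')


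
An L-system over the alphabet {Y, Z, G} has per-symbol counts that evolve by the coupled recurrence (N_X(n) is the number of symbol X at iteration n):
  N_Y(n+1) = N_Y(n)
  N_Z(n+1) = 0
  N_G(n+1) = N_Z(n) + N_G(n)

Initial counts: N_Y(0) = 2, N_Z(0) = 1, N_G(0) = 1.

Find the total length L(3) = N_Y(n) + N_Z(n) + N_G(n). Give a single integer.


Answer: 4

Derivation:
Step 0: N_Y=2, N_Z=1, N_G=1, L=4
Step 1: N_Y=2, N_Z=0, N_G=2, L=4
Step 2: N_Y=2, N_Z=0, N_G=2, L=4
Step 3: N_Y=2, N_Z=0, N_G=2, L=4


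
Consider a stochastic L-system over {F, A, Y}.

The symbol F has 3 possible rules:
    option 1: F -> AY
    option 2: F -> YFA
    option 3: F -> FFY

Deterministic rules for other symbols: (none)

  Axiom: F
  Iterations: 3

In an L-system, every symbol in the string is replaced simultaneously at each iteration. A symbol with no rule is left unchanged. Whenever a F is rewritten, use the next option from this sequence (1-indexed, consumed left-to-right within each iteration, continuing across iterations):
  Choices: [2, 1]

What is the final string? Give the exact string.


Answer: YAYA

Derivation:
Step 0: F
Step 1: YFA  (used choices [2])
Step 2: YAYA  (used choices [1])
Step 3: YAYA  (used choices [])


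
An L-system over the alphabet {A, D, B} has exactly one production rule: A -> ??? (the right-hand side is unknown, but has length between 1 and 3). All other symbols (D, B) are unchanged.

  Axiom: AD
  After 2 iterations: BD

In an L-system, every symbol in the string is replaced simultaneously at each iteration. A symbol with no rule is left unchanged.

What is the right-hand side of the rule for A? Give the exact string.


Answer: B

Derivation:
Trying A -> B:
  Step 0: AD
  Step 1: BD
  Step 2: BD
Matches the given result.


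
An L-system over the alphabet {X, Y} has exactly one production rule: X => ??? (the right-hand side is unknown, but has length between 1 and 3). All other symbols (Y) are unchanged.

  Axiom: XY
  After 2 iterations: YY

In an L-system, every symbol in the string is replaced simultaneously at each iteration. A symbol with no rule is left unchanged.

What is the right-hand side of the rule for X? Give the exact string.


Answer: Y

Derivation:
Trying X => Y:
  Step 0: XY
  Step 1: YY
  Step 2: YY
Matches the given result.


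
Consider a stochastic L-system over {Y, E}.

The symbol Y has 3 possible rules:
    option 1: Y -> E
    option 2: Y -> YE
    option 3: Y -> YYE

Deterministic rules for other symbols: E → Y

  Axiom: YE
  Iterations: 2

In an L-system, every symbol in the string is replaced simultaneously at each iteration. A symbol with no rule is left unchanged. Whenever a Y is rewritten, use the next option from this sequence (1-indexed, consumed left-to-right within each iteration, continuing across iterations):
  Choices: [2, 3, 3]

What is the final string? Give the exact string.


Step 0: YE
Step 1: YEY  (used choices [2])
Step 2: YYEYYYE  (used choices [3, 3])

Answer: YYEYYYE


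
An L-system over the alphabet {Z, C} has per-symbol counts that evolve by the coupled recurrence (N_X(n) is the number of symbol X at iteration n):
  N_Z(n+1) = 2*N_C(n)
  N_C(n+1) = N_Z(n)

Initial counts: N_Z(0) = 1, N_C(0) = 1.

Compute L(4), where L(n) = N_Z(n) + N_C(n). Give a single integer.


Answer: 8

Derivation:
Step 0: N_Z=1, N_C=1, L=2
Step 1: N_Z=2, N_C=1, L=3
Step 2: N_Z=2, N_C=2, L=4
Step 3: N_Z=4, N_C=2, L=6
Step 4: N_Z=4, N_C=4, L=8


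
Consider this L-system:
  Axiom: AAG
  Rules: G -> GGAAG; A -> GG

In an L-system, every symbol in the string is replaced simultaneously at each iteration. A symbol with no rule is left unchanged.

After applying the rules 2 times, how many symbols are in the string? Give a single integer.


Answer: 39

Derivation:
Step 0: length = 3
Step 1: length = 9
Step 2: length = 39


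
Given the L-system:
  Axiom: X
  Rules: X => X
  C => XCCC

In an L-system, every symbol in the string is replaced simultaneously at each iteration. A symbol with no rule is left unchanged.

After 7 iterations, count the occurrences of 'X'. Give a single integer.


Step 0: X  (1 'X')
Step 1: X  (1 'X')
Step 2: X  (1 'X')
Step 3: X  (1 'X')
Step 4: X  (1 'X')
Step 5: X  (1 'X')
Step 6: X  (1 'X')
Step 7: X  (1 'X')

Answer: 1


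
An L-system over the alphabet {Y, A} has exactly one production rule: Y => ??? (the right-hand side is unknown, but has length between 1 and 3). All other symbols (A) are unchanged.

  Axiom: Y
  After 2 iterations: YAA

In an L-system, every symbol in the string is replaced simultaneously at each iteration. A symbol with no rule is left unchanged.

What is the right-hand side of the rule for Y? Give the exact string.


Trying Y => YA:
  Step 0: Y
  Step 1: YA
  Step 2: YAA
Matches the given result.

Answer: YA


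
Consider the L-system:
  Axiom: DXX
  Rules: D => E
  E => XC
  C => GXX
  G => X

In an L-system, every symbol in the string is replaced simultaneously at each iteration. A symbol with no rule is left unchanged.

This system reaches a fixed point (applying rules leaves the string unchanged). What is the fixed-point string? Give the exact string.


Answer: XXXXXX

Derivation:
Step 0: DXX
Step 1: EXX
Step 2: XCXX
Step 3: XGXXXX
Step 4: XXXXXX
Step 5: XXXXXX  (unchanged — fixed point at step 4)


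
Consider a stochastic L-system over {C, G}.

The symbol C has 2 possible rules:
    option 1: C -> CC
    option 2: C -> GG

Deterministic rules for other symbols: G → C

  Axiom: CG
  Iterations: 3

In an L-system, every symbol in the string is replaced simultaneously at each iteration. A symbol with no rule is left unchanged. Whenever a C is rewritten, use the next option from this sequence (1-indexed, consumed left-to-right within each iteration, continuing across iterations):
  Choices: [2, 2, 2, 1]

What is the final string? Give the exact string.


Answer: GGCCCC

Derivation:
Step 0: CG
Step 1: GGC  (used choices [2])
Step 2: CCGG  (used choices [2])
Step 3: GGCCCC  (used choices [2, 1])


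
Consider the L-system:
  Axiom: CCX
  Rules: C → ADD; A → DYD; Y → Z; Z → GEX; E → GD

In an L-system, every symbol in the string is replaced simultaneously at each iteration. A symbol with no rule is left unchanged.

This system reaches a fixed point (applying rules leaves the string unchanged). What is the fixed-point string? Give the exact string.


Step 0: CCX
Step 1: ADDADDX
Step 2: DYDDDDYDDDX
Step 3: DZDDDDZDDDX
Step 4: DGEXDDDDGEXDDDX
Step 5: DGGDXDDDDGGDXDDDX
Step 6: DGGDXDDDDGGDXDDDX  (unchanged — fixed point at step 5)

Answer: DGGDXDDDDGGDXDDDX


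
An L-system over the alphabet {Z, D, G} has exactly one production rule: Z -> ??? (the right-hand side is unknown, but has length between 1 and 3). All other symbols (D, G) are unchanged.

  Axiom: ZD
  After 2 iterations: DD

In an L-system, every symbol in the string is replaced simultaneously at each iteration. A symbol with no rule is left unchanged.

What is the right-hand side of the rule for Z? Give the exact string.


Answer: D

Derivation:
Trying Z -> D:
  Step 0: ZD
  Step 1: DD
  Step 2: DD
Matches the given result.


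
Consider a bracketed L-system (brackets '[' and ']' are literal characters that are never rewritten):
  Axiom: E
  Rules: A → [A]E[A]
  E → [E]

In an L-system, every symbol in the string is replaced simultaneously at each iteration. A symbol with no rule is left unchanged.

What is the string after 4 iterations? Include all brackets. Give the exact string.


Answer: [[[[E]]]]

Derivation:
Step 0: E
Step 1: [E]
Step 2: [[E]]
Step 3: [[[E]]]
Step 4: [[[[E]]]]


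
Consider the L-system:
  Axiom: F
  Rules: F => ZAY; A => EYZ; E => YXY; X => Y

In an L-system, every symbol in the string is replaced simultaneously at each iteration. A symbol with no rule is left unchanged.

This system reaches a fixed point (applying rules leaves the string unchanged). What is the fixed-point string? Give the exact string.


Step 0: F
Step 1: ZAY
Step 2: ZEYZY
Step 3: ZYXYYZY
Step 4: ZYYYYZY
Step 5: ZYYYYZY  (unchanged — fixed point at step 4)

Answer: ZYYYYZY


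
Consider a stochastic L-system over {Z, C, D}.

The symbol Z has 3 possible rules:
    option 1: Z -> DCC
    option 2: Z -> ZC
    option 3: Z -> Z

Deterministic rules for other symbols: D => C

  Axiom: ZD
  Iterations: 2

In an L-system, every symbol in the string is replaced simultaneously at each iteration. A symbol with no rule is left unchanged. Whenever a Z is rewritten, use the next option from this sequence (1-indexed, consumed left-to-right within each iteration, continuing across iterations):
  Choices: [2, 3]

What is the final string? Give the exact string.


Step 0: ZD
Step 1: ZCC  (used choices [2])
Step 2: ZCC  (used choices [3])

Answer: ZCC


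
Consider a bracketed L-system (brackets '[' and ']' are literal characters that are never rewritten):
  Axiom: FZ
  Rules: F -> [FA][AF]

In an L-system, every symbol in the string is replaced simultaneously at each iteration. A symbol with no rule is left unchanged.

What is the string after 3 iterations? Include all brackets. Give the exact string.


Answer: [[[FA][AF]A][A[FA][AF]]A][A[[FA][AF]A][A[FA][AF]]]Z

Derivation:
Step 0: FZ
Step 1: [FA][AF]Z
Step 2: [[FA][AF]A][A[FA][AF]]Z
Step 3: [[[FA][AF]A][A[FA][AF]]A][A[[FA][AF]A][A[FA][AF]]]Z


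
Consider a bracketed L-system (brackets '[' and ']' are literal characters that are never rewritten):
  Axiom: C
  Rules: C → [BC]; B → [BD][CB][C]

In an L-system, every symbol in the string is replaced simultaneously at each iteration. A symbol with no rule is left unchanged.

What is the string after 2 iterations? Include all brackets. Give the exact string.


Step 0: C
Step 1: [BC]
Step 2: [[BD][CB][C][BC]]

Answer: [[BD][CB][C][BC]]


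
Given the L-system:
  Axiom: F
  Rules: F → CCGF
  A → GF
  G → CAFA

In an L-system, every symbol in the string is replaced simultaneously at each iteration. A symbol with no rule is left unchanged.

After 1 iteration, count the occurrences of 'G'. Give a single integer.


Step 0: F  (0 'G')
Step 1: CCGF  (1 'G')

Answer: 1


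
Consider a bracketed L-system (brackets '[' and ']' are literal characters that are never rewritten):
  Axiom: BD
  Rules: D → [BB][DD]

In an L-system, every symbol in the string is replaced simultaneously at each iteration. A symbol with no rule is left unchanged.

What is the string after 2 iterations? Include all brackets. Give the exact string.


Step 0: BD
Step 1: B[BB][DD]
Step 2: B[BB][[BB][DD][BB][DD]]

Answer: B[BB][[BB][DD][BB][DD]]


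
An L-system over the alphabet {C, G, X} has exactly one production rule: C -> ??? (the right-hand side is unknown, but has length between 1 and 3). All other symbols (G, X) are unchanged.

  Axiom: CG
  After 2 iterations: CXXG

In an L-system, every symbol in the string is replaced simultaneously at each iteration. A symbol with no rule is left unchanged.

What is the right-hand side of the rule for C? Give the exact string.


Answer: CX

Derivation:
Trying C -> CX:
  Step 0: CG
  Step 1: CXG
  Step 2: CXXG
Matches the given result.


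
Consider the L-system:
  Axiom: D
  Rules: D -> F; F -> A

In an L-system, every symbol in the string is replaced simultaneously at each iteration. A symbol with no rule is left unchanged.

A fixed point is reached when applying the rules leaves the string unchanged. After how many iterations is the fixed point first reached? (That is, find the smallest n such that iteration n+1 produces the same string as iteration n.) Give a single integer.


Step 0: D
Step 1: F
Step 2: A
Step 3: A  (unchanged — fixed point at step 2)

Answer: 2


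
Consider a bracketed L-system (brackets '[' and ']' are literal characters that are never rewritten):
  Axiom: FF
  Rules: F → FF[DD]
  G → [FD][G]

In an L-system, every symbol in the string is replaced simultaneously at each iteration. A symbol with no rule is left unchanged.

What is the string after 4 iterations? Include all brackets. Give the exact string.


Answer: FF[DD]FF[DD][DD]FF[DD]FF[DD][DD][DD]FF[DD]FF[DD][DD]FF[DD]FF[DD][DD][DD][DD]FF[DD]FF[DD][DD]FF[DD]FF[DD][DD][DD]FF[DD]FF[DD][DD]FF[DD]FF[DD][DD][DD][DD]

Derivation:
Step 0: FF
Step 1: FF[DD]FF[DD]
Step 2: FF[DD]FF[DD][DD]FF[DD]FF[DD][DD]
Step 3: FF[DD]FF[DD][DD]FF[DD]FF[DD][DD][DD]FF[DD]FF[DD][DD]FF[DD]FF[DD][DD][DD]
Step 4: FF[DD]FF[DD][DD]FF[DD]FF[DD][DD][DD]FF[DD]FF[DD][DD]FF[DD]FF[DD][DD][DD][DD]FF[DD]FF[DD][DD]FF[DD]FF[DD][DD][DD]FF[DD]FF[DD][DD]FF[DD]FF[DD][DD][DD][DD]


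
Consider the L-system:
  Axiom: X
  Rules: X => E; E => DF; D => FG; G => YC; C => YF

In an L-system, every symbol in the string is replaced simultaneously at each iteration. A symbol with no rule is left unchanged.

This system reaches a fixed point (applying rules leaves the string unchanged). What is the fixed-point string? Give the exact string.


Answer: FYYFF

Derivation:
Step 0: X
Step 1: E
Step 2: DF
Step 3: FGF
Step 4: FYCF
Step 5: FYYFF
Step 6: FYYFF  (unchanged — fixed point at step 5)


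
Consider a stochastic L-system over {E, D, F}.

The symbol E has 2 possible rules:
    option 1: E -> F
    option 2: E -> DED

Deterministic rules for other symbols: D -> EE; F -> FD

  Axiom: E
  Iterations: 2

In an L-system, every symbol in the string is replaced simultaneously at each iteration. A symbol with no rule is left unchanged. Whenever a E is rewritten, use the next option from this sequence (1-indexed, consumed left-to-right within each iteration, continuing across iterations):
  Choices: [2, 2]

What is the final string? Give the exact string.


Step 0: E
Step 1: DED  (used choices [2])
Step 2: EEDEDEE  (used choices [2])

Answer: EEDEDEE


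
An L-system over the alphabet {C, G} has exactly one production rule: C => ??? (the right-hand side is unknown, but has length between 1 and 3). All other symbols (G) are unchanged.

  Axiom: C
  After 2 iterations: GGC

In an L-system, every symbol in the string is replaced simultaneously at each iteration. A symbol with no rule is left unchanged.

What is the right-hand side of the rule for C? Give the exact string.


Trying C => GC:
  Step 0: C
  Step 1: GC
  Step 2: GGC
Matches the given result.

Answer: GC


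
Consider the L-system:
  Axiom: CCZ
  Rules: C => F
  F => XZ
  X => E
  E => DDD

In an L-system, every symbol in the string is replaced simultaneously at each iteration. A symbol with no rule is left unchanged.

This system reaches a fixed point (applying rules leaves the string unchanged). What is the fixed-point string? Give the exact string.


Answer: DDDZDDDZZ

Derivation:
Step 0: CCZ
Step 1: FFZ
Step 2: XZXZZ
Step 3: EZEZZ
Step 4: DDDZDDDZZ
Step 5: DDDZDDDZZ  (unchanged — fixed point at step 4)


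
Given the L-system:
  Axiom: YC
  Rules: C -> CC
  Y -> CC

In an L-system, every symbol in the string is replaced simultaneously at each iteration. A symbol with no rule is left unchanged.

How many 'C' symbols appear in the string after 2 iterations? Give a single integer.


Answer: 8

Derivation:
Step 0: YC  (1 'C')
Step 1: CCCC  (4 'C')
Step 2: CCCCCCCC  (8 'C')


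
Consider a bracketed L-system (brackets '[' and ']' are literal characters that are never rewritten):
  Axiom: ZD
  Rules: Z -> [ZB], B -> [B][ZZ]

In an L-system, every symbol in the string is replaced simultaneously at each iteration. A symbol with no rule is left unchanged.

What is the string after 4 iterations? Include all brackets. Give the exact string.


Step 0: ZD
Step 1: [ZB]D
Step 2: [[ZB][B][ZZ]]D
Step 3: [[[ZB][B][ZZ]][[B][ZZ]][[ZB][ZB]]]D
Step 4: [[[[ZB][B][ZZ]][[B][ZZ]][[ZB][ZB]]][[[B][ZZ]][[ZB][ZB]]][[[ZB][B][ZZ]][[ZB][B][ZZ]]]]D

Answer: [[[[ZB][B][ZZ]][[B][ZZ]][[ZB][ZB]]][[[B][ZZ]][[ZB][ZB]]][[[ZB][B][ZZ]][[ZB][B][ZZ]]]]D


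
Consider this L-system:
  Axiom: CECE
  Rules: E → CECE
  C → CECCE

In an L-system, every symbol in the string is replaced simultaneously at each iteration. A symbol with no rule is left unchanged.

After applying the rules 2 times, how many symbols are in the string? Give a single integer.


Step 0: length = 4
Step 1: length = 18
Step 2: length = 82

Answer: 82


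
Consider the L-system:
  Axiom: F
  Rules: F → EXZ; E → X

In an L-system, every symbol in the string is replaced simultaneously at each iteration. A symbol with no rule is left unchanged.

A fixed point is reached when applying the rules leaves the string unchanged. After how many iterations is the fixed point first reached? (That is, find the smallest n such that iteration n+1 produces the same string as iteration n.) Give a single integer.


Answer: 2

Derivation:
Step 0: F
Step 1: EXZ
Step 2: XXZ
Step 3: XXZ  (unchanged — fixed point at step 2)
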